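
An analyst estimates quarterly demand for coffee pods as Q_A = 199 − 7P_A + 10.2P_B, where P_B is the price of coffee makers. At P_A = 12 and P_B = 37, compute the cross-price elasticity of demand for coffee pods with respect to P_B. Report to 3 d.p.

0.766

At P_A = 12 and P_B = 37: Q_A = 492.4.
∂Q_A/∂P_B = 10.2.
ε = (∂Q_A/∂P_B)(P_B/Q_A) = 10.2 × (37/492.4) ≈ 0.766.
Since ε > 0, coffee pods and coffee makers are substitutes.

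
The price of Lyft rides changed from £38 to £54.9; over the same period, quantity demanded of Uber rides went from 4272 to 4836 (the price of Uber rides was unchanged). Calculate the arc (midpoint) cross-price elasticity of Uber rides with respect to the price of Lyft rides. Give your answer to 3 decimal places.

ΔQ_A = 4836 − 4272 = 564; ΔP_B = 54.9 − 38 = 16.9.
Midpoints: Q̄_A = 4554.0, P̄_B = 46.45.
ε = (ΔQ_A/Q̄_A)/(ΔP_B/P̄_B) = (564/4554.0)/(16.9/46.45) ≈ 0.340.

0.340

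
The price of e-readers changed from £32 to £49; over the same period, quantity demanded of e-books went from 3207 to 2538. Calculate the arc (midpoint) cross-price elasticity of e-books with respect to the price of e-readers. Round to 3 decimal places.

ΔQ_A = 2538 − 3207 = -669; ΔP_B = 49 − 32 = 17.
Midpoints: Q̄_A = 2872.5, P̄_B = 40.50.
ε = (ΔQ_A/Q̄_A)/(ΔP_B/P̄_B) = (-669/2872.5)/(17/40.50) ≈ -0.555.
ε < 0: e-books and e-readers are complements.

-0.555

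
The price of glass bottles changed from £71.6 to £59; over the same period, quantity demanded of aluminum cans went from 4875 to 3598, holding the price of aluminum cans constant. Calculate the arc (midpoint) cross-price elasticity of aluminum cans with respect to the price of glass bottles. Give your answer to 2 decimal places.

ΔQ_A = 3598 − 4875 = -1277; ΔP_B = 59 − 71.6 = -12.6.
Midpoints: Q̄_A = 4236.5, P̄_B = 65.30.
ε = (ΔQ_A/Q̄_A)/(ΔP_B/P̄_B) = (-1277/4236.5)/(-12.6/65.30) ≈ 1.56.
ε > 0: aluminum cans and glass bottles are substitutes.

1.56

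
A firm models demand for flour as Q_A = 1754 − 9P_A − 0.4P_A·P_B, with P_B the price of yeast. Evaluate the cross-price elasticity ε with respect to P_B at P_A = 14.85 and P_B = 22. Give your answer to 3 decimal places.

-0.088

At P_A = 14.85 and P_B = 22: Q_A = 1489.67.
∂Q_A/∂P_B = -0.4P_A = -0.4(14.85) = -5.9400.
ε = (∂Q_A/∂P_B)(P_B/Q_A) = -5.9400 × (22/1489.67) ≈ -0.088.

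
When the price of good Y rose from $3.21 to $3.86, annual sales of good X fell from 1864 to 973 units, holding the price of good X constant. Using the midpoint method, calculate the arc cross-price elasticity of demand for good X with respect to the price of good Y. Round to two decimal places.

ΔQ_X = 973 − 1864 = -891; ΔP_Y = 3.86 − 3.21 = 0.65.
Midpoints: Q̄_X = 1418.5, P̄_Y = 3.54.
ε = (ΔQ_X/Q̄_X)/(ΔP_Y/P̄_Y) = (-891/1418.5)/(0.65/3.54) ≈ -3.42.

-3.42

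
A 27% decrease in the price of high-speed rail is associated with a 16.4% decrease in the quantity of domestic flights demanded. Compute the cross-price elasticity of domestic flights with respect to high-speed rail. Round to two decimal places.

ε = (%ΔQ of domestic flights) / (%ΔP of high-speed rail) = (-16.4%) / (-27%) ≈ 0.61.

0.61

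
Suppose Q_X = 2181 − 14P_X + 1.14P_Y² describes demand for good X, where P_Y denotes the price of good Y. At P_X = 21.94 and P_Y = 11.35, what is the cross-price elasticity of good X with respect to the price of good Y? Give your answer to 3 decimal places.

At P_X = 21.94 and P_Y = 11.35: Q_X = 2020.698.
∂Q_X/∂P_Y = 2.28P_Y = 2.28(11.35) = 25.8780.
ε = (∂Q_X/∂P_Y)(P_Y/Q_X) = 25.8780 × (11.35/2020.698) ≈ 0.145.

0.145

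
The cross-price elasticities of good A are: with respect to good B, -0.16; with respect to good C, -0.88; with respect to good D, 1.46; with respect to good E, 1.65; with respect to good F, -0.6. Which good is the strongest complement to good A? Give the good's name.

good C

Complements have ε < 0. The most negative value is -0.88 (good C).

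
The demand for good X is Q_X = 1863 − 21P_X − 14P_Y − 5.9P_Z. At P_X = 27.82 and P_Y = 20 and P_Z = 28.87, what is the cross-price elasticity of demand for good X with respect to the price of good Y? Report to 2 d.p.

At P_X = 27.82 and P_Y = 20 and P_Z = 28.87: Q_X = 828.447.
∂Q_X/∂P_Y = -14.
ε = (∂Q_X/∂P_Y)(P_Y/Q_X) = -14 × (20/828.447) ≈ -0.34.

-0.34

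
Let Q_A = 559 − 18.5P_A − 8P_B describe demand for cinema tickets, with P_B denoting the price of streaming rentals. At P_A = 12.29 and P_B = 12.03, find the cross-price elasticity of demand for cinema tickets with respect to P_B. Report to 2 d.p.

At P_A = 12.29 and P_B = 12.03: Q_A = 235.395.
∂Q_A/∂P_B = -8.
ε = (∂Q_A/∂P_B)(P_B/Q_A) = -8 × (12.03/235.395) ≈ -0.41.
Since ε < 0, cinema tickets and streaming rentals are complements.

-0.41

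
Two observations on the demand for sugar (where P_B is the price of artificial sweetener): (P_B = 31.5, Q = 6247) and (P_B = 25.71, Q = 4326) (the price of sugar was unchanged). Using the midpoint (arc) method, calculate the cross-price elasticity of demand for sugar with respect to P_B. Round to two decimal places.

1.80

ΔQ_A = 4326 − 6247 = -1921; ΔP_B = 25.71 − 31.5 = -5.79.
Midpoints: Q̄_A = 5286.5, P̄_B = 28.61.
ε = (ΔQ_A/Q̄_A)/(ΔP_B/P̄_B) = (-1921/5286.5)/(-5.79/28.61) ≈ 1.80.
ε > 0: sugar and artificial sweetener are substitutes.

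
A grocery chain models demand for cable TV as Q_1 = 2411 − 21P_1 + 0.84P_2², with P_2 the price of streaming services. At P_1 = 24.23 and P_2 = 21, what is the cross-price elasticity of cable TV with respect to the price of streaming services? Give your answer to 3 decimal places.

At P_1 = 24.23 and P_2 = 21: Q_1 = 2272.61.
∂Q_1/∂P_2 = 1.68P_2 = 1.68(21) = 35.2800.
ε = (∂Q_1/∂P_2)(P_2/Q_1) = 35.2800 × (21/2272.61) ≈ 0.326.

0.326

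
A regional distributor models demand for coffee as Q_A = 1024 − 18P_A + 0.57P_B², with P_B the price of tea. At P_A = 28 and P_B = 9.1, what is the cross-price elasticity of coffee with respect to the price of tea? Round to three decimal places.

0.166

At P_A = 28 and P_B = 9.1: Q_A = 567.202.
∂Q_A/∂P_B = 1.14P_B = 1.14(9.1) = 10.3740.
ε = (∂Q_A/∂P_B)(P_B/Q_A) = 10.3740 × (9.1/567.202) ≈ 0.166.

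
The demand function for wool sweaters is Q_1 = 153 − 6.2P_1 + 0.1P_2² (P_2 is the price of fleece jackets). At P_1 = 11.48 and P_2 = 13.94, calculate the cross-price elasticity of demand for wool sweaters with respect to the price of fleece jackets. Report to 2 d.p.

0.38

At P_1 = 11.48 and P_2 = 13.94: Q_1 = 101.256.
∂Q_1/∂P_2 = 0.2P_2 = 0.2(13.94) = 2.7880.
ε = (∂Q_1/∂P_2)(P_2/Q_1) = 2.7880 × (13.94/101.256) ≈ 0.38.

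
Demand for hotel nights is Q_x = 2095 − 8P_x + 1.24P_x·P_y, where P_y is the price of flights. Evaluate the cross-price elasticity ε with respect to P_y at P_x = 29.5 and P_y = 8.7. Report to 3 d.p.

0.146

At P_x = 29.5 and P_y = 8.7: Q_x = 2177.246.
∂Q_x/∂P_y = 1.24P_x = 1.24(29.5) = 36.5800.
ε = (∂Q_x/∂P_y)(P_y/Q_x) = 36.5800 × (8.7/2177.246) ≈ 0.146.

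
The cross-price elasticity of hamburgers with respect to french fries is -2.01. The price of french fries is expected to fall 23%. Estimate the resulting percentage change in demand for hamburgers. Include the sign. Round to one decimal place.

%ΔQ ≈ ε × %ΔP of french fries = -2.01 × (-23%) = 46.2%.

46.2%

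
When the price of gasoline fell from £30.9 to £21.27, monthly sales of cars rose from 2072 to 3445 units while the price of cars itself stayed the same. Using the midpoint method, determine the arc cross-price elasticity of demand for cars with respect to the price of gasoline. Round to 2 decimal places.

ΔQ_A = 3445 − 2072 = 1373; ΔP_B = 21.27 − 30.9 = -9.63.
Midpoints: Q̄_A = 2758.5, P̄_B = 26.09.
ε = (ΔQ_A/Q̄_A)/(ΔP_B/P̄_B) = (1373/2758.5)/(-9.63/26.09) ≈ -1.35.
ε < 0: cars and gasoline are complements.

-1.35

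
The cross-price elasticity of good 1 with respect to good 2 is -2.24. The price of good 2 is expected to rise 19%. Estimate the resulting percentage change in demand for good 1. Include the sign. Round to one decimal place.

%ΔQ ≈ ε × %ΔP of good 2 = -2.24 × (19%) = -42.6%.
Demand for good 1 falls by about 42.6%.

-42.6%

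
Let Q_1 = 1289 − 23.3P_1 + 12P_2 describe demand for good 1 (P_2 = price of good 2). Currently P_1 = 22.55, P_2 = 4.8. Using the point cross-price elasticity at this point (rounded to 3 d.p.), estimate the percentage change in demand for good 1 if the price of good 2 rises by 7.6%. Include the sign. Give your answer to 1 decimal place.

0.5%

At P_1 = 22.55, P_2 = 4.8: Q_1 = 821.185.
∂Q_1/∂P_2 = 12.
ε = (∂Q_1/∂P_2)(P_2/Q_1) = 12.0000 × 4.8/821.185 ≈ 0.070.
%ΔQ_1 ≈ ε × %ΔP_2 = 0.070 × (7.6%) = 0.5%.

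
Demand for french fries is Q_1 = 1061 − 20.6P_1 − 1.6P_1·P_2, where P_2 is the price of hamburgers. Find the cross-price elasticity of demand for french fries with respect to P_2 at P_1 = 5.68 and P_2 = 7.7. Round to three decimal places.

-0.080

At P_1 = 5.68 and P_2 = 7.7: Q_1 = 874.014.
∂Q_1/∂P_2 = -1.6P_1 = -1.6(5.68) = -9.0880.
ε = (∂Q_1/∂P_2)(P_2/Q_1) = -9.0880 × (7.7/874.014) ≈ -0.080.
ε < 0: complements.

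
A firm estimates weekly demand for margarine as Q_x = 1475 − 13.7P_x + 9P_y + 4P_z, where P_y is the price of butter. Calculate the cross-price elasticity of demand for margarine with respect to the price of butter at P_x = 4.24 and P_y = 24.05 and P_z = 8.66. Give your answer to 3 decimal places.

0.130

At P_x = 4.24 and P_y = 24.05 and P_z = 8.66: Q_x = 1668.002.
∂Q_x/∂P_y = 9.
ε = (∂Q_x/∂P_y)(P_y/Q_x) = 9 × (24.05/1668.002) ≈ 0.130.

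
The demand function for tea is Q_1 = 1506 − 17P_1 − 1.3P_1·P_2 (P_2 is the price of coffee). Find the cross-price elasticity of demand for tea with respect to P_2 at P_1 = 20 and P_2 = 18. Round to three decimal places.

-0.670

At P_1 = 20 and P_2 = 18: Q_1 = 698.
∂Q_1/∂P_2 = -1.3P_1 = -1.3(20) = -26.0000.
ε = (∂Q_1/∂P_2)(P_2/Q_1) = -26.0000 × (18/698) ≈ -0.670.
ε < 0: complements.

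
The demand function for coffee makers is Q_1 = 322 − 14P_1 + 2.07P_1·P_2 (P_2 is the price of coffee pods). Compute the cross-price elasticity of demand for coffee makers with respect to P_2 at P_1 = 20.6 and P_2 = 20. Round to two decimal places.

0.96

At P_1 = 20.6 and P_2 = 20: Q_1 = 886.44.
∂Q_1/∂P_2 = 2.07P_1 = 2.07(20.6) = 42.6420.
ε = (∂Q_1/∂P_2)(P_2/Q_1) = 42.6420 × (20/886.44) ≈ 0.96.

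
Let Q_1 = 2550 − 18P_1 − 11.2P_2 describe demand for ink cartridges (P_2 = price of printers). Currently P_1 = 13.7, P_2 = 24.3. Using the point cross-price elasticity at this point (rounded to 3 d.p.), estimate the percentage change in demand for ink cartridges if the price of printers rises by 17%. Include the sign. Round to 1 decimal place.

-2.3%

At P_1 = 13.7, P_2 = 24.3: Q_1 = 2031.24.
∂Q_1/∂P_2 = -11.2.
ε = (∂Q_1/∂P_2)(P_2/Q_1) = -11.2000 × 24.3/2031.24 ≈ -0.134.
%ΔQ_1 ≈ ε × %ΔP_2 = -0.134 × (17%) = -2.3%.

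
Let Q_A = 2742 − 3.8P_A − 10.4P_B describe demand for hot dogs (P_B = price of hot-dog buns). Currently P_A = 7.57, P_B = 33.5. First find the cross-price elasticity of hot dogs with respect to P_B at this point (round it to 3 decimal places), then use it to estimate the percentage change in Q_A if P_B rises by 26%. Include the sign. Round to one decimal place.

At P_A = 7.57, P_B = 33.5: Q_A = 2364.834.
∂Q_A/∂P_B = -10.4.
ε = (∂Q_A/∂P_B)(P_B/Q_A) = -10.4000 × 33.5/2364.834 ≈ -0.147.
%ΔQ_A ≈ ε × %ΔP_B = -0.147 × (26%) = -3.8%.

-3.8%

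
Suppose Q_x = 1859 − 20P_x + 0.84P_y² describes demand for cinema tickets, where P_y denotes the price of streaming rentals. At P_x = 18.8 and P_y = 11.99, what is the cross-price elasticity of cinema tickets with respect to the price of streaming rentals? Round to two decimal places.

At P_x = 18.8 and P_y = 11.99: Q_x = 1603.758.
∂Q_x/∂P_y = 1.68P_y = 1.68(11.99) = 20.1432.
ε = (∂Q_x/∂P_y)(P_y/Q_x) = 20.1432 × (11.99/1603.758) ≈ 0.15.
ε > 0: substitutes.

0.15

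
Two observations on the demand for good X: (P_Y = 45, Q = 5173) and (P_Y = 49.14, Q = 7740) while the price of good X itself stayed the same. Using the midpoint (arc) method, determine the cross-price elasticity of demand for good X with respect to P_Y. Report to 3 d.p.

4.520

ΔQ_X = 7740 − 5173 = 2567; ΔP_Y = 49.14 − 45 = 4.14.
Midpoints: Q̄_X = 6456.5, P̄_Y = 47.07.
ε = (ΔQ_X/Q̄_X)/(ΔP_Y/P̄_Y) = (2567/6456.5)/(4.14/47.07) ≈ 4.520.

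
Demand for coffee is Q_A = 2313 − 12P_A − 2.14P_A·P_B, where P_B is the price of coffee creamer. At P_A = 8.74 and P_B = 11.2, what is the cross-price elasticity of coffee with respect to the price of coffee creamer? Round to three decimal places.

At P_A = 8.74 and P_B = 11.2: Q_A = 1998.640.
∂Q_A/∂P_B = -2.14P_A = -2.14(8.74) = -18.7036.
ε = (∂Q_A/∂P_B)(P_B/Q_A) = -18.7036 × (11.2/1998.640) ≈ -0.105.
ε < 0: complements.

-0.105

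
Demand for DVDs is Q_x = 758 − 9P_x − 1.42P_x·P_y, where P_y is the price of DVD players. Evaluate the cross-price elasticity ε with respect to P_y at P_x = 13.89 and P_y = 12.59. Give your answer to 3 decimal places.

-0.646

At P_x = 13.89 and P_y = 12.59: Q_x = 384.667.
∂Q_x/∂P_y = -1.42P_x = -1.42(13.89) = -19.7238.
ε = (∂Q_x/∂P_y)(P_y/Q_x) = -19.7238 × (12.59/384.667) ≈ -0.646.
ε < 0: complements.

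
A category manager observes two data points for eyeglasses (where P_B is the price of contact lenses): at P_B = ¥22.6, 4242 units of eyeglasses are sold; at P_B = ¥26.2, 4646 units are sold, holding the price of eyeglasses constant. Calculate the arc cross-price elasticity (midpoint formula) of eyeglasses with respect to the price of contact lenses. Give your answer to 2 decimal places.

ΔQ_A = 4646 − 4242 = 404; ΔP_B = 26.2 − 22.6 = 3.6.
Midpoints: Q̄_A = 4444.0, P̄_B = 24.40.
ε = (ΔQ_A/Q̄_A)/(ΔP_B/P̄_B) = (404/4444.0)/(3.6/24.40) ≈ 0.62.

0.62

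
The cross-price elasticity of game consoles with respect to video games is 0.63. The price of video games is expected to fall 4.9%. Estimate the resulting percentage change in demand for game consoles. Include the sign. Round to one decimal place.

-3.1%

%ΔQ ≈ ε × %ΔP of video games = 0.63 × (-4.9%) = -3.1%.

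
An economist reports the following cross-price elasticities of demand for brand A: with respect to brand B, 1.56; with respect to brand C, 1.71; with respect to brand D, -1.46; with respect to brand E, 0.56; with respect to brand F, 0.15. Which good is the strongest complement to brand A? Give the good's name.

Complements have ε < 0. The most negative value is -1.46 (brand D).

brand D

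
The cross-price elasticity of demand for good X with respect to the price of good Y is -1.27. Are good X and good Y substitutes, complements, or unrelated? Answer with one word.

complements

ε = -1.27 < 0, so a higher price of good Y lowers demand for good X: complements.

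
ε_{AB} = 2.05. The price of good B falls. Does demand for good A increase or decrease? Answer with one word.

ε > 0 and the price of good B falls, so the quantity of good A moves in the same direction: it decreases.

decrease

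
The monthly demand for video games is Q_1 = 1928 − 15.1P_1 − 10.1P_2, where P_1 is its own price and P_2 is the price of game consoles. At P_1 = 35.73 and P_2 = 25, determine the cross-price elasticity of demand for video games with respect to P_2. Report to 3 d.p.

At P_1 = 35.73 and P_2 = 25: Q_1 = 1135.977.
∂Q_1/∂P_2 = -10.1.
ε = (∂Q_1/∂P_2)(P_2/Q_1) = -10.1 × (25/1135.977) ≈ -0.222.
Since ε < 0, video games and game consoles are complements.

-0.222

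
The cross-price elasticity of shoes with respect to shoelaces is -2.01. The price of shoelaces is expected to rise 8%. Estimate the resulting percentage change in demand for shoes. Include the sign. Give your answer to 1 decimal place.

-16.1%

%ΔQ ≈ ε × %ΔP of shoelaces = -2.01 × (8%) = -16.1%.
Demand for shoes falls by about 16.1%.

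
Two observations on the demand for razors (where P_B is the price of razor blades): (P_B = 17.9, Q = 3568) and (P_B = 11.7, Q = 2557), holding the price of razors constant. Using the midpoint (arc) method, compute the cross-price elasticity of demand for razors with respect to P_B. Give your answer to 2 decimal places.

ΔQ_A = 2557 − 3568 = -1011; ΔP_B = 11.7 − 17.9 = -6.2.
Midpoints: Q̄_A = 3062.5, P̄_B = 14.80.
ε = (ΔQ_A/Q̄_A)/(ΔP_B/P̄_B) = (-1011/3062.5)/(-6.2/14.80) ≈ 0.79.

0.79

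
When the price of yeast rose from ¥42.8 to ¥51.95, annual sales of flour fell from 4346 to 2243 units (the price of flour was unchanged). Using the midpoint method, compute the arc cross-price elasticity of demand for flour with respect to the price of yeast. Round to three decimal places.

-3.305

ΔQ_A = 2243 − 4346 = -2103; ΔP_B = 51.95 − 42.8 = 9.15.
Midpoints: Q̄_A = 3294.5, P̄_B = 47.38.
ε = (ΔQ_A/Q̄_A)/(ΔP_B/P̄_B) = (-2103/3294.5)/(9.15/47.38) ≈ -3.305.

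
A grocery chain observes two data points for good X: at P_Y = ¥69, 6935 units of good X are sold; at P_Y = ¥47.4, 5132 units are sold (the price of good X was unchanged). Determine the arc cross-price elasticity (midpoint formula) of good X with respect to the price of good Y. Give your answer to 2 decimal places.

0.81

ΔQ_X = 5132 − 6935 = -1803; ΔP_Y = 47.4 − 69 = -21.6.
Midpoints: Q̄_X = 6033.5, P̄_Y = 58.20.
ε = (ΔQ_X/Q̄_X)/(ΔP_Y/P̄_Y) = (-1803/6033.5)/(-21.6/58.20) ≈ 0.81.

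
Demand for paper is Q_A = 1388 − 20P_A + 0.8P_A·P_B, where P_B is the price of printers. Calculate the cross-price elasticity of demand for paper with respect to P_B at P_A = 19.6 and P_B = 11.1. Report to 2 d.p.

At P_A = 19.6 and P_B = 11.1: Q_A = 1170.048.
∂Q_A/∂P_B = 0.8P_A = 0.8(19.6) = 15.6800.
ε = (∂Q_A/∂P_B)(P_B/Q_A) = 15.6800 × (11.1/1170.048) ≈ 0.15.
ε > 0: substitutes.

0.15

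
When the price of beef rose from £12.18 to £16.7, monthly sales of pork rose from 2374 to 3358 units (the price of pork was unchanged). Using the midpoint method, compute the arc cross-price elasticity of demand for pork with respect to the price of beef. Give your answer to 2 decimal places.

ΔQ_A = 3358 − 2374 = 984; ΔP_B = 16.7 − 12.18 = 4.52.
Midpoints: Q̄_A = 2866.0, P̄_B = 14.44.
ε = (ΔQ_A/Q̄_A)/(ΔP_B/P̄_B) = (984/2866.0)/(4.52/14.44) ≈ 1.10.
ε > 0: pork and beef are substitutes.

1.10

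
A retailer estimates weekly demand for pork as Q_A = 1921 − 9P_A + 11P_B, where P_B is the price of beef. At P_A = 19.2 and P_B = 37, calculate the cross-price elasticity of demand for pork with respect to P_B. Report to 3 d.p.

At P_A = 19.2 and P_B = 37: Q_A = 2155.2.
∂Q_A/∂P_B = 11.
ε = (∂Q_A/∂P_B)(P_B/Q_A) = 11 × (37/2155.2) ≈ 0.189.

0.189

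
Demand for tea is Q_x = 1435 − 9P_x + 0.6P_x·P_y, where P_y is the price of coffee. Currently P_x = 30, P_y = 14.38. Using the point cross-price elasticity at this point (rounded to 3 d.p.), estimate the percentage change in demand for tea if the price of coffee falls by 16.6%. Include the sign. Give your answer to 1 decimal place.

-3.0%

At P_x = 30, P_y = 14.38: Q_x = 1423.84.
∂Q_x/∂P_y = 0.6P_x = 18.0000.
ε = (∂Q_x/∂P_y)(P_y/Q_x) = 18.0000 × 14.38/1423.84 ≈ 0.182.
%ΔQ_x ≈ ε × %ΔP_y = 0.182 × (-16.6%) = -3.0%.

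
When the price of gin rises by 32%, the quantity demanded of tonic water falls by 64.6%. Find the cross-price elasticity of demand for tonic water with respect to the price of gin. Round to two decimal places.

-2.02

ε = (%ΔQ of tonic water) / (%ΔP of gin) = (-64.6%) / (32%) ≈ -2.02.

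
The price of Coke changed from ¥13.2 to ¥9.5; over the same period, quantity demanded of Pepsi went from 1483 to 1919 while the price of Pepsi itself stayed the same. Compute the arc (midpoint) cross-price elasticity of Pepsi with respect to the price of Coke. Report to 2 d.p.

ΔQ_A = 1919 − 1483 = 436; ΔP_B = 9.5 − 13.2 = -3.7.
Midpoints: Q̄_A = 1701.0, P̄_B = 11.35.
ε = (ΔQ_A/Q̄_A)/(ΔP_B/P̄_B) = (436/1701.0)/(-3.7/11.35) ≈ -0.79.
ε < 0: Pepsi and Coke are complements.

-0.79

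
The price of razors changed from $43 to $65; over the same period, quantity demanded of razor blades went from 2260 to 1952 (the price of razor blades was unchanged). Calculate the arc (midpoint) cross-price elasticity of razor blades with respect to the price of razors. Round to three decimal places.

-0.359

ΔQ_A = 1952 − 2260 = -308; ΔP_B = 65 − 43 = 22.
Midpoints: Q̄_A = 2106.0, P̄_B = 54.00.
ε = (ΔQ_A/Q̄_A)/(ΔP_B/P̄_B) = (-308/2106.0)/(22/54.00) ≈ -0.359.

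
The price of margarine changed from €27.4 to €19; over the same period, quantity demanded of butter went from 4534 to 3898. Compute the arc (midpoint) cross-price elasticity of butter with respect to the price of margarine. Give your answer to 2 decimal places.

0.42

ΔQ_A = 3898 − 4534 = -636; ΔP_B = 19 − 27.4 = -8.4.
Midpoints: Q̄_A = 4216.0, P̄_B = 23.20.
ε = (ΔQ_A/Q̄_A)/(ΔP_B/P̄_B) = (-636/4216.0)/(-8.4/23.20) ≈ 0.42.
ε > 0: butter and margarine are substitutes.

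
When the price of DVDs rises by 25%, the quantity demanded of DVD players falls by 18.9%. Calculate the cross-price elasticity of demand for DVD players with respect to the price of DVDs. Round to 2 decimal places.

-0.76

ε = (%ΔQ of DVD players) / (%ΔP of DVDs) = (-18.9%) / (25%) ≈ -0.76.
Negative cross-price elasticity: complements.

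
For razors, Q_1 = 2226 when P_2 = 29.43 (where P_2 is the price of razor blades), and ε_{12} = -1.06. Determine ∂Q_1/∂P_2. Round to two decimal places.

-80.18

ε = (∂Q_1/∂P_2)·(P_2/Q_1) ⇒ ∂Q_1/∂P_2 = ε·Q_1/P_2 = -1.06 × 2226/29.43 ≈ -80.18.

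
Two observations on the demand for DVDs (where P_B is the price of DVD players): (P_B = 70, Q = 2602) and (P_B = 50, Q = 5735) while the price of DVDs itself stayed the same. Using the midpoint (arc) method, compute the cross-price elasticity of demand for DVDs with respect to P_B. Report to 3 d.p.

-2.255

ΔQ_A = 5735 − 2602 = 3133; ΔP_B = 50 − 70 = -20.
Midpoints: Q̄_A = 4168.5, P̄_B = 60.00.
ε = (ΔQ_A/Q̄_A)/(ΔP_B/P̄_B) = (3133/4168.5)/(-20/60.00) ≈ -2.255.
ε < 0: DVDs and DVD players are complements.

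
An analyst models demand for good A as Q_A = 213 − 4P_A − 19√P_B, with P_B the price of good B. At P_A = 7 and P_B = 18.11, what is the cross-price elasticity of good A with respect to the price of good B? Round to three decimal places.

At P_A = 7 and P_B = 18.11: Q_A = 104.144.
∂Q_A/∂P_B = -19/(2√P_B) = -19/(2√18.11) = -2.2324.
ε = (∂Q_A/∂P_B)(P_B/Q_A) = -2.2324 × (18.11/104.144) ≈ -0.388.

-0.388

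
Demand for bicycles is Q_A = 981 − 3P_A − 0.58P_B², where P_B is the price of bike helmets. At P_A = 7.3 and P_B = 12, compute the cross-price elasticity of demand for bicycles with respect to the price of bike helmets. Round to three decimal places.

At P_A = 7.3 and P_B = 12: Q_A = 875.58.
∂Q_A/∂P_B = -1.16P_B = -1.16(12) = -13.9200.
ε = (∂Q_A/∂P_B)(P_B/Q_A) = -13.9200 × (12/875.58) ≈ -0.191.

-0.191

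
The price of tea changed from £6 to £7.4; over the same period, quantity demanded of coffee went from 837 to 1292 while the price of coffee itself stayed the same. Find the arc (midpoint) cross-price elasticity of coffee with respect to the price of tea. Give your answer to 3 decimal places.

ΔQ_A = 1292 − 837 = 455; ΔP_B = 7.4 − 6 = 1.4.
Midpoints: Q̄_A = 1064.5, P̄_B = 6.70.
ε = (ΔQ_A/Q̄_A)/(ΔP_B/P̄_B) = (455/1064.5)/(1.4/6.70) ≈ 2.046.

2.046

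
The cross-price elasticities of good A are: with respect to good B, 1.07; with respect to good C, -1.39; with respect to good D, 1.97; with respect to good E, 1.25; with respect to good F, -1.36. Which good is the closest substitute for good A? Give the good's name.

Substitutes have ε > 0. Among the positive values, 1.97 (good D) is largest.

good D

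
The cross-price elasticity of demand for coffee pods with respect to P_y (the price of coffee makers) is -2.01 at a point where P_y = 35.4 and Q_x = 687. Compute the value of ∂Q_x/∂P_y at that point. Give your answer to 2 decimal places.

-39.01

ε = (∂Q_x/∂P_y)·(P_y/Q_x) ⇒ ∂Q_x/∂P_y = ε·Q_x/P_y = -2.01 × 687/35.4 ≈ -39.01.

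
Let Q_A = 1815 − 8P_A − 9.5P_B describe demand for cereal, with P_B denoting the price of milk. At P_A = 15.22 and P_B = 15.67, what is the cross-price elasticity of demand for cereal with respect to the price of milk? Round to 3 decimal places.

At P_A = 15.22 and P_B = 15.67: Q_A = 1544.375.
∂Q_A/∂P_B = -9.5.
ε = (∂Q_A/∂P_B)(P_B/Q_A) = -9.5 × (15.67/1544.375) ≈ -0.096.

-0.096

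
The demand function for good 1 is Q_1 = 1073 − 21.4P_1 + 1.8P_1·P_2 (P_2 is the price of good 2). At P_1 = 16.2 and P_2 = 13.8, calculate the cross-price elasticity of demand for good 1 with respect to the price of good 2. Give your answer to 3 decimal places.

At P_1 = 16.2 and P_2 = 13.8: Q_1 = 1128.728.
∂Q_1/∂P_2 = 1.8P_1 = 1.8(16.2) = 29.1600.
ε = (∂Q_1/∂P_2)(P_2/Q_1) = 29.1600 × (13.8/1128.728) ≈ 0.357.

0.357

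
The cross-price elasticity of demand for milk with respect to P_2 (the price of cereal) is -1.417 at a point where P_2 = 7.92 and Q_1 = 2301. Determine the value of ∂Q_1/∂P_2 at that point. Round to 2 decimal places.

ε = (∂Q_1/∂P_2)·(P_2/Q_1) ⇒ ∂Q_1/∂P_2 = ε·Q_1/P_2 = -1.417 × 2301/7.92 ≈ -411.68.

-411.68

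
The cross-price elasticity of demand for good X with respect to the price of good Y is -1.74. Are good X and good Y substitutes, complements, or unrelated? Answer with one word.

ε = -1.74 < 0, so a higher price of good Y lowers demand for good X: complements.

complements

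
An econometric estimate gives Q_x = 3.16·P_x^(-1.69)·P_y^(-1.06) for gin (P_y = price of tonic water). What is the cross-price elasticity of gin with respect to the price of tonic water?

-1.06

In a log-linear (constant-elasticity) demand function, the coefficient on the exponent of P_y is the cross-price elasticity.
ε = -1.06. Negative, so gin and tonic water are complements.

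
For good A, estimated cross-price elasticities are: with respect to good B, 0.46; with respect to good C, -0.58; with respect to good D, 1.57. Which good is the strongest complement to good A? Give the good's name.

good C

Complements have ε < 0. The most negative value is -0.58 (good C).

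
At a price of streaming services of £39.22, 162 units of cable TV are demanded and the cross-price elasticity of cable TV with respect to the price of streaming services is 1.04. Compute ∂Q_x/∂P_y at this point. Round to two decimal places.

ε = (∂Q_x/∂P_y)·(P_y/Q_x) ⇒ ∂Q_x/∂P_y = ε·Q_x/P_y = 1.04 × 162/39.22 ≈ 4.30.

4.30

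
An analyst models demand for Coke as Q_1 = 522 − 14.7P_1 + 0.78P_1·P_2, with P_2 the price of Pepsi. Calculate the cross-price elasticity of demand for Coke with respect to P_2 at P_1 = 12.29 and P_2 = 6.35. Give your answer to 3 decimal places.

At P_1 = 12.29 and P_2 = 6.35: Q_1 = 402.209.
∂Q_1/∂P_2 = 0.78P_1 = 0.78(12.29) = 9.5862.
ε = (∂Q_1/∂P_2)(P_2/Q_1) = 9.5862 × (6.35/402.209) ≈ 0.151.
ε > 0: substitutes.

0.151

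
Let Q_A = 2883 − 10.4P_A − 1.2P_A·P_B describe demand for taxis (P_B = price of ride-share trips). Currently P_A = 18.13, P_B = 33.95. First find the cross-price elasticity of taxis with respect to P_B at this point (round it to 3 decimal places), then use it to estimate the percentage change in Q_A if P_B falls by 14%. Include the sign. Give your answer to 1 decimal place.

5.3%

At P_A = 18.13, P_B = 33.95: Q_A = 1955.832.
∂Q_A/∂P_B = -1.2P_A = -21.7560.
ε = (∂Q_A/∂P_B)(P_B/Q_A) = -21.7560 × 33.95/1955.832 ≈ -0.378.
%ΔQ_A ≈ ε × %ΔP_B = -0.378 × (-14%) = 5.3%.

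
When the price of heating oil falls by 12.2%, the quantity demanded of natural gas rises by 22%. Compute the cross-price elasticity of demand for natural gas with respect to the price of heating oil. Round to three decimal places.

-1.803

ε = (%ΔQ of natural gas) / (%ΔP of heating oil) = (22%) / (-12.2%) ≈ -1.803.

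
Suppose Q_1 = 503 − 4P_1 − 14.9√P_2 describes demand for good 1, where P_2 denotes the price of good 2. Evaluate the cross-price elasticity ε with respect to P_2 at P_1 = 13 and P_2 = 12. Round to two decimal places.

At P_1 = 13 and P_2 = 12: Q_1 = 399.385.
∂Q_1/∂P_2 = -14.9/(2√P_2) = -14.9/(2√12) = -2.1506.
ε = (∂Q_1/∂P_2)(P_2/Q_1) = -2.1506 × (12/399.385) ≈ -0.06.

-0.06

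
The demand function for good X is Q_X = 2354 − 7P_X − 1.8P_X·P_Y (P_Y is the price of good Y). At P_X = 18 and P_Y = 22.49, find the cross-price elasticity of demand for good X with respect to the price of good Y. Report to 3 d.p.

At P_X = 18 and P_Y = 22.49: Q_X = 1499.324.
∂Q_X/∂P_Y = -1.8P_X = -1.8(18) = -32.4000.
ε = (∂Q_X/∂P_Y)(P_Y/Q_X) = -32.4000 × (22.49/1499.324) ≈ -0.486.

-0.486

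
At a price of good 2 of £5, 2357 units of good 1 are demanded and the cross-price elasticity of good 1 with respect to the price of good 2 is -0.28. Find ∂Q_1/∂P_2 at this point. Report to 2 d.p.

ε = (∂Q_1/∂P_2)·(P_2/Q_1) ⇒ ∂Q_1/∂P_2 = ε·Q_1/P_2 = -0.28 × 2357/5 ≈ -131.99.

-131.99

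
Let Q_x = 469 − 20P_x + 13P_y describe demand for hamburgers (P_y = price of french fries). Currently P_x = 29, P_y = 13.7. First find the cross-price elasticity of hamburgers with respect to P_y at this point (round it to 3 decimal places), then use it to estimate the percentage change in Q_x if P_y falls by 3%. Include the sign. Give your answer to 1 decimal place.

At P_x = 29, P_y = 13.7: Q_x = 67.1.
∂Q_x/∂P_y = 13.
ε = (∂Q_x/∂P_y)(P_y/Q_x) = 13.0000 × 13.7/67.1 ≈ 2.654.
%ΔQ_x ≈ ε × %ΔP_y = 2.654 × (-3%) = -8.0%.

-8.0%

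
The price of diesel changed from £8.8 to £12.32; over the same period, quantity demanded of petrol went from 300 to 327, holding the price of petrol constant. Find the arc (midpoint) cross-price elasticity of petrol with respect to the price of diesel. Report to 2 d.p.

ΔQ_A = 327 − 300 = 27; ΔP_B = 12.32 − 8.8 = 3.52.
Midpoints: Q̄_A = 313.5, P̄_B = 10.56.
ε = (ΔQ_A/Q̄_A)/(ΔP_B/P̄_B) = (27/313.5)/(3.52/10.56) ≈ 0.26.
ε > 0: petrol and diesel are substitutes.

0.26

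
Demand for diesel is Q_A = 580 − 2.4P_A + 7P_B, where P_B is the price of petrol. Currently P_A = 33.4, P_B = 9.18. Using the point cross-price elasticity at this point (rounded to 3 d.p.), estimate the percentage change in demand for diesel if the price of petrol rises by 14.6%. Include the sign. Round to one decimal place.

1.7%

At P_A = 33.4, P_B = 9.18: Q_A = 564.1.
∂Q_A/∂P_B = 7.
ε = (∂Q_A/∂P_B)(P_B/Q_A) = 7.0000 × 9.18/564.1 ≈ 0.114.
%ΔQ_A ≈ ε × %ΔP_B = 0.114 × (14.6%) = 1.7%.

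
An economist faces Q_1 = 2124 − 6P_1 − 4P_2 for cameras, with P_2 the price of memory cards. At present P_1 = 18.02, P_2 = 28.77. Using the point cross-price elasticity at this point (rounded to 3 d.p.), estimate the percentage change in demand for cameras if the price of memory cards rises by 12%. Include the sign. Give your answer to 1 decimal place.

At P_1 = 18.02, P_2 = 28.77: Q_1 = 1900.8.
∂Q_1/∂P_2 = -4.
ε = (∂Q_1/∂P_2)(P_2/Q_1) = -4.0000 × 28.77/1900.8 ≈ -0.061.
%ΔQ_1 ≈ ε × %ΔP_2 = -0.061 × (12%) = -0.7%.

-0.7%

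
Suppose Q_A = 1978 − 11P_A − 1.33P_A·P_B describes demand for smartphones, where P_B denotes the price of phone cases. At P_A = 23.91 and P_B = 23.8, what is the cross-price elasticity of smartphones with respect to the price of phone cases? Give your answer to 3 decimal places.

At P_A = 23.91 and P_B = 23.8: Q_A = 958.143.
∂Q_A/∂P_B = -1.33P_A = -1.33(23.91) = -31.8003.
ε = (∂Q_A/∂P_B)(P_B/Q_A) = -31.8003 × (23.8/958.143) ≈ -0.790.

-0.790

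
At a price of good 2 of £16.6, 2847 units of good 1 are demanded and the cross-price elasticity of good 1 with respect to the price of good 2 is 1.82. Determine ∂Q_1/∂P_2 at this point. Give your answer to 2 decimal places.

312.14

ε = (∂Q_1/∂P_2)·(P_2/Q_1) ⇒ ∂Q_1/∂P_2 = ε·Q_1/P_2 = 1.82 × 2847/16.6 ≈ 312.14.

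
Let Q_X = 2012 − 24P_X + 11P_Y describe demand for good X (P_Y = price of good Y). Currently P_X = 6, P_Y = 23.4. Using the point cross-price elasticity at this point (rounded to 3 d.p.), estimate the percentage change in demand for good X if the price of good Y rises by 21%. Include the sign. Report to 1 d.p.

2.5%

At P_X = 6, P_Y = 23.4: Q_X = 2125.4.
∂Q_X/∂P_Y = 11.
ε = (∂Q_X/∂P_Y)(P_Y/Q_X) = 11.0000 × 23.4/2125.4 ≈ 0.121.
%ΔQ_X ≈ ε × %ΔP_Y = 0.121 × (21%) = 2.5%.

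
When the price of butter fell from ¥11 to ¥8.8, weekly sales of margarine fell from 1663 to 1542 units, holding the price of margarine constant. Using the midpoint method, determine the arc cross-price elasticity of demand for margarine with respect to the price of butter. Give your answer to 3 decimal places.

0.340

ΔQ_A = 1542 − 1663 = -121; ΔP_B = 8.8 − 11 = -2.2.
Midpoints: Q̄_A = 1602.5, P̄_B = 9.90.
ε = (ΔQ_A/Q̄_A)/(ΔP_B/P̄_B) = (-121/1602.5)/(-2.2/9.90) ≈ 0.340.
ε > 0: margarine and butter are substitutes.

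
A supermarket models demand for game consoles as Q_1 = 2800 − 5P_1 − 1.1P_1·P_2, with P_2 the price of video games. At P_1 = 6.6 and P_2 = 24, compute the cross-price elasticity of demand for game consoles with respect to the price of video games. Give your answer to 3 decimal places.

At P_1 = 6.6 and P_2 = 24: Q_1 = 2592.76.
∂Q_1/∂P_2 = -1.1P_1 = -1.1(6.6) = -7.2600.
ε = (∂Q_1/∂P_2)(P_2/Q_1) = -7.2600 × (24/2592.76) ≈ -0.067.
ε < 0: complements.

-0.067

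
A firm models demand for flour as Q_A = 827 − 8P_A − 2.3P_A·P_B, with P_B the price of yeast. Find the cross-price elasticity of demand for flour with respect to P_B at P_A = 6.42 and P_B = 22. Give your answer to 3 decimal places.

-0.721

At P_A = 6.42 and P_B = 22: Q_A = 450.788.
∂Q_A/∂P_B = -2.3P_A = -2.3(6.42) = -14.7660.
ε = (∂Q_A/∂P_B)(P_B/Q_A) = -14.7660 × (22/450.788) ≈ -0.721.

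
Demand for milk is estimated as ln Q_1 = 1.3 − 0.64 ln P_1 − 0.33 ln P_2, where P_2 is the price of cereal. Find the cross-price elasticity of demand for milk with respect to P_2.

-0.33

In a log-linear (constant-elasticity) demand function, the coefficient on ln P_2 is the cross-price elasticity.
ε = -0.33. Negative, so milk and cereal are complements.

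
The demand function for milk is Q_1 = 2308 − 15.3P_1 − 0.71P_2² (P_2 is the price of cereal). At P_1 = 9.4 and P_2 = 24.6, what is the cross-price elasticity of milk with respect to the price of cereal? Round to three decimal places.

-0.495

At P_1 = 9.4 and P_2 = 24.6: Q_1 = 1734.516.
∂Q_1/∂P_2 = -1.42P_2 = -1.42(24.6) = -34.9320.
ε = (∂Q_1/∂P_2)(P_2/Q_1) = -34.9320 × (24.6/1734.516) ≈ -0.495.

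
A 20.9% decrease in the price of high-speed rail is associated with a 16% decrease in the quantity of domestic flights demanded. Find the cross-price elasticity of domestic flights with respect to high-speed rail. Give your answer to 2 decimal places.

ε = (%ΔQ of domestic flights) / (%ΔP of high-speed rail) = (-16%) / (-20.9%) ≈ 0.77.
Positive cross-price elasticity: substitutes.

0.77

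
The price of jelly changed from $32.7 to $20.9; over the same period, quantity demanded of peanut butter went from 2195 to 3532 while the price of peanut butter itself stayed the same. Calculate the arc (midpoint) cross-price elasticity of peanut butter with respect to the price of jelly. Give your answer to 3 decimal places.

ΔQ_A = 3532 − 2195 = 1337; ΔP_B = 20.9 − 32.7 = -11.8.
Midpoints: Q̄_A = 2863.5, P̄_B = 26.80.
ε = (ΔQ_A/Q̄_A)/(ΔP_B/P̄_B) = (1337/2863.5)/(-11.8/26.80) ≈ -1.060.
ε < 0: peanut butter and jelly are complements.

-1.060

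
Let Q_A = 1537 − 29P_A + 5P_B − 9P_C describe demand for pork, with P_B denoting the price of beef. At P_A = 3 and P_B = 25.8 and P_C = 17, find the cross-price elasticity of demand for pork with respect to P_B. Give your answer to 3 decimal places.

0.090

At P_A = 3 and P_B = 25.8 and P_C = 17: Q_A = 1426.
∂Q_A/∂P_B = 5.
ε = (∂Q_A/∂P_B)(P_B/Q_A) = 5 × (25.8/1426) ≈ 0.090.
Since ε > 0, pork and beef are substitutes.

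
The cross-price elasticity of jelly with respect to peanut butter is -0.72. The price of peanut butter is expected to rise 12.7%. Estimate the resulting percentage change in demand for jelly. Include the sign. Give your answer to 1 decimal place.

-9.1%

%ΔQ ≈ ε × %ΔP of peanut butter = -0.72 × (12.7%) = -9.1%.
Demand for jelly falls by about 9.1%.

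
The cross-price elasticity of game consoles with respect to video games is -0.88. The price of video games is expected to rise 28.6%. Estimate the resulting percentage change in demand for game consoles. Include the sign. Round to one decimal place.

%ΔQ ≈ ε × %ΔP of video games = -0.88 × (28.6%) = -25.2%.

-25.2%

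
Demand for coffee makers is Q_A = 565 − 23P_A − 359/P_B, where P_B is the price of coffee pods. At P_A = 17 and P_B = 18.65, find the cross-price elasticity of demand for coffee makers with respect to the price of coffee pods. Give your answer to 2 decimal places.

0.12

At P_A = 17 and P_B = 18.65: Q_A = 154.751.
∂Q_A/∂P_B = 359/P_B² = 1.0321.
ε = (∂Q_A/∂P_B)(P_B/Q_A) = 1.0321 × (18.65/154.751) ≈ 0.12.
ε > 0: substitutes.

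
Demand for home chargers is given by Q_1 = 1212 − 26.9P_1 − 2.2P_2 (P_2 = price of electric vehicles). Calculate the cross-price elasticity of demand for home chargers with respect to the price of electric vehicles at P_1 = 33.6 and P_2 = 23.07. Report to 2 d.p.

-0.20

At P_1 = 33.6 and P_2 = 23.07: Q_1 = 257.406.
∂Q_1/∂P_2 = -2.2.
ε = (∂Q_1/∂P_2)(P_2/Q_1) = -2.2 × (23.07/257.406) ≈ -0.20.
Since ε < 0, home chargers and electric vehicles are complements.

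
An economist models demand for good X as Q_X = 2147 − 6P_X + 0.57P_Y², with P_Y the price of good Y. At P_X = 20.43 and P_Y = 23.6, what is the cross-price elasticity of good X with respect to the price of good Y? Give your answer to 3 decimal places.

At P_X = 20.43 and P_Y = 23.6: Q_X = 2341.887.
∂Q_X/∂P_Y = 1.14P_Y = 1.14(23.6) = 26.9040.
ε = (∂Q_X/∂P_Y)(P_Y/Q_X) = 26.9040 × (23.6/2341.887) ≈ 0.271.

0.271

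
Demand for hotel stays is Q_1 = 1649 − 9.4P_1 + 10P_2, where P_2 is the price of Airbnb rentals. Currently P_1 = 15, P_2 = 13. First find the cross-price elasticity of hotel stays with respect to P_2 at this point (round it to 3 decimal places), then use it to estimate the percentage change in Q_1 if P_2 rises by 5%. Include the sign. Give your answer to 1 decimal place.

At P_1 = 15, P_2 = 13: Q_1 = 1638.
∂Q_1/∂P_2 = 10.
ε = (∂Q_1/∂P_2)(P_2/Q_1) = 10.0000 × 13/1638 ≈ 0.079.
%ΔQ_1 ≈ ε × %ΔP_2 = 0.079 × (5%) = 0.4%.

0.4%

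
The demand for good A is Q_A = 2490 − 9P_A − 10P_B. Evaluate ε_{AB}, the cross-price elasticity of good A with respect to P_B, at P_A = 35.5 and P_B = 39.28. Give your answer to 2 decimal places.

At P_A = 35.5 and P_B = 39.28: Q_A = 1777.7.
∂Q_A/∂P_B = -10.
ε = (∂Q_A/∂P_B)(P_B/Q_A) = -10 × (39.28/1777.7) ≈ -0.22.
Since ε < 0, good A and good B are complements.

-0.22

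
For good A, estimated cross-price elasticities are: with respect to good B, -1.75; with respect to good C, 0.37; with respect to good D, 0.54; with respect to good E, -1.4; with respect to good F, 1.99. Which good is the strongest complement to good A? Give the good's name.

Complements have ε < 0. The most negative value is -1.75 (good B).

good B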